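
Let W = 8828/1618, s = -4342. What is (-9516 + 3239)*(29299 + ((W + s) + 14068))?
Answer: -198200286003/809 ≈ -2.4499e+8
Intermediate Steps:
W = 4414/809 (W = 8828*(1/1618) = 4414/809 ≈ 5.4561)
(-9516 + 3239)*(29299 + ((W + s) + 14068)) = (-9516 + 3239)*(29299 + ((4414/809 - 4342) + 14068)) = -6277*(29299 + (-3508264/809 + 14068)) = -6277*(29299 + 7872748/809) = -6277*31575639/809 = -198200286003/809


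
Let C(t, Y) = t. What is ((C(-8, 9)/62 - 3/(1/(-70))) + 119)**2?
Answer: 103938025/961 ≈ 1.0816e+5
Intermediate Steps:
((C(-8, 9)/62 - 3/(1/(-70))) + 119)**2 = ((-8/62 - 3/(1/(-70))) + 119)**2 = ((-8*1/62 - 3/(-1/70)) + 119)**2 = ((-4/31 - 3*(-70)) + 119)**2 = ((-4/31 + 210) + 119)**2 = (6506/31 + 119)**2 = (10195/31)**2 = 103938025/961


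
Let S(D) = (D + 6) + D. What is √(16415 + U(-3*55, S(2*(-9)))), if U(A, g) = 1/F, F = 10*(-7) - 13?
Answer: 2*√28270713/83 ≈ 128.12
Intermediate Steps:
S(D) = 6 + 2*D (S(D) = (6 + D) + D = 6 + 2*D)
F = -83 (F = -70 - 13 = -83)
U(A, g) = -1/83 (U(A, g) = 1/(-83) = -1/83)
√(16415 + U(-3*55, S(2*(-9)))) = √(16415 - 1/83) = √(1362444/83) = 2*√28270713/83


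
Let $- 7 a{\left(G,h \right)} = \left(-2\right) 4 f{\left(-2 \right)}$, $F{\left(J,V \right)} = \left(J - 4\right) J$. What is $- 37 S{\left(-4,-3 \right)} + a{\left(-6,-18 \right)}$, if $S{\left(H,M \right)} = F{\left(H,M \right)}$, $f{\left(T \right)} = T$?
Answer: $- \frac{8304}{7} \approx -1186.3$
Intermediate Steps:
$F{\left(J,V \right)} = J \left(-4 + J\right)$ ($F{\left(J,V \right)} = \left(-4 + J\right) J = J \left(-4 + J\right)$)
$a{\left(G,h \right)} = - \frac{16}{7}$ ($a{\left(G,h \right)} = - \frac{\left(-2\right) 4 \left(-2\right)}{7} = - \frac{\left(-8\right) \left(-2\right)}{7} = \left(- \frac{1}{7}\right) 16 = - \frac{16}{7}$)
$S{\left(H,M \right)} = H \left(-4 + H\right)$
$- 37 S{\left(-4,-3 \right)} + a{\left(-6,-18 \right)} = - 37 \left(- 4 \left(-4 - 4\right)\right) - \frac{16}{7} = - 37 \left(\left(-4\right) \left(-8\right)\right) - \frac{16}{7} = \left(-37\right) 32 - \frac{16}{7} = -1184 - \frac{16}{7} = - \frac{8304}{7}$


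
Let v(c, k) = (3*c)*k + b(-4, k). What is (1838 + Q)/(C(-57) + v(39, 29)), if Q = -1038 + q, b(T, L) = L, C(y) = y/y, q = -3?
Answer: 797/3423 ≈ 0.23284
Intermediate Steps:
C(y) = 1
Q = -1041 (Q = -1038 - 3 = -1041)
v(c, k) = k + 3*c*k (v(c, k) = (3*c)*k + k = 3*c*k + k = k + 3*c*k)
(1838 + Q)/(C(-57) + v(39, 29)) = (1838 - 1041)/(1 + 29*(1 + 3*39)) = 797/(1 + 29*(1 + 117)) = 797/(1 + 29*118) = 797/(1 + 3422) = 797/3423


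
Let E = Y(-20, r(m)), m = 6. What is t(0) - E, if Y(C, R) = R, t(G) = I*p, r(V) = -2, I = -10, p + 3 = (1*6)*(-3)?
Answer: 212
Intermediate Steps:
p = -21 (p = -3 + (1*6)*(-3) = -3 + 6*(-3) = -3 - 18 = -21)
t(G) = 210 (t(G) = -10*(-21) = 210)
E = -2
t(0) - E = 210 - 1*(-2) = 210 + 2 = 212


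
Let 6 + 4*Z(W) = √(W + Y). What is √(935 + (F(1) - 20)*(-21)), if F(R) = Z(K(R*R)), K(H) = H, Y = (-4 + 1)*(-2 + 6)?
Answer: √(5546 - 21*I*√11)/2 ≈ 37.236 - 0.23381*I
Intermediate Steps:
Y = -12 (Y = -3*4 = -12)
Z(W) = -3/2 + √(-12 + W)/4 (Z(W) = -3/2 + √(W - 12)/4 = -3/2 + √(-12 + W)/4)
F(R) = -3/2 + √(-12 + R²)/4 (F(R) = -3/2 + √(-12 + R*R)/4 = -3/2 + √(-12 + R²)/4)
√(935 + (F(1) - 20)*(-21)) = √(935 + ((-3/2 + √(-12 + 1²)/4) - 20)*(-21)) = √(935 + ((-3/2 + √(-12 + 1)/4) - 20)*(-21)) = √(935 + ((-3/2 + √(-11)/4) - 20)*(-21)) = √(935 + ((-3/2 + (I*√11)/4) - 20)*(-21)) = √(935 + ((-3/2 + I*√11/4) - 20)*(-21)) = √(935 + (-43/2 + I*√11/4)*(-21)) = √(935 + (903/2 - 21*I*√11/4)) = √(2773/2 - 21*I*√11/4)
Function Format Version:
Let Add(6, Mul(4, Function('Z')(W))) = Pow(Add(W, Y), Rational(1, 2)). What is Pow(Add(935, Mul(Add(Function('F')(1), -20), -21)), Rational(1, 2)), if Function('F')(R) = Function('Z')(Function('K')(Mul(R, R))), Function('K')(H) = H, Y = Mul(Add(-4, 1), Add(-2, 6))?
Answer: Mul(Rational(1, 2), Pow(Add(5546, Mul(-21, I, Pow(11, Rational(1, 2)))), Rational(1, 2))) ≈ Add(37.236, Mul(-0.23381, I))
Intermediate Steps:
Y = -12 (Y = Mul(-3, 4) = -12)
Function('Z')(W) = Add(Rational(-3, 2), Mul(Rational(1, 4), Pow(Add(-12, W), Rational(1, 2)))) (Function('Z')(W) = Add(Rational(-3, 2), Mul(Rational(1, 4), Pow(Add(W, -12), Rational(1, 2)))) = Add(Rational(-3, 2), Mul(Rational(1, 4), Pow(Add(-12, W), Rational(1, 2)))))
Function('F')(R) = Add(Rational(-3, 2), Mul(Rational(1, 4), Pow(Add(-12, Pow(R, 2)), Rational(1, 2)))) (Function('F')(R) = Add(Rational(-3, 2), Mul(Rational(1, 4), Pow(Add(-12, Mul(R, R)), Rational(1, 2)))) = Add(Rational(-3, 2), Mul(Rational(1, 4), Pow(Add(-12, Pow(R, 2)), Rational(1, 2)))))
Pow(Add(935, Mul(Add(Function('F')(1), -20), -21)), Rational(1, 2)) = Pow(Add(935, Mul(Add(Add(Rational(-3, 2), Mul(Rational(1, 4), Pow(Add(-12, Pow(1, 2)), Rational(1, 2)))), -20), -21)), Rational(1, 2)) = Pow(Add(935, Mul(Add(Add(Rational(-3, 2), Mul(Rational(1, 4), Pow(Add(-12, 1), Rational(1, 2)))), -20), -21)), Rational(1, 2)) = Pow(Add(935, Mul(Add(Add(Rational(-3, 2), Mul(Rational(1, 4), Pow(-11, Rational(1, 2)))), -20), -21)), Rational(1, 2)) = Pow(Add(935, Mul(Add(Add(Rational(-3, 2), Mul(Rational(1, 4), Mul(I, Pow(11, Rational(1, 2))))), -20), -21)), Rational(1, 2)) = Pow(Add(935, Mul(Add(Add(Rational(-3, 2), Mul(Rational(1, 4), I, Pow(11, Rational(1, 2)))), -20), -21)), Rational(1, 2)) = Pow(Add(935, Mul(Add(Rational(-43, 2), Mul(Rational(1, 4), I, Pow(11, Rational(1, 2)))), -21)), Rational(1, 2)) = Pow(Add(935, Add(Rational(903, 2), Mul(Rational(-21, 4), I, Pow(11, Rational(1, 2))))), Rational(1, 2)) = Pow(Add(Rational(2773, 2), Mul(Rational(-21, 4), I, Pow(11, Rational(1, 2)))), Rational(1, 2))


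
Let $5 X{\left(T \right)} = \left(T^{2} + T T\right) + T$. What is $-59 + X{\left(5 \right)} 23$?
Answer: $194$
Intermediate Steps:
$X{\left(T \right)} = \frac{T}{5} + \frac{2 T^{2}}{5}$ ($X{\left(T \right)} = \frac{\left(T^{2} + T T\right) + T}{5} = \frac{\left(T^{2} + T^{2}\right) + T}{5} = \frac{2 T^{2} + T}{5} = \frac{T + 2 T^{2}}{5} = \frac{T}{5} + \frac{2 T^{2}}{5}$)
$-59 + X{\left(5 \right)} 23 = -59 + \frac{1}{5} \cdot 5 \left(1 + 2 \cdot 5\right) 23 = -59 + \frac{1}{5} \cdot 5 \left(1 + 10\right) 23 = -59 + \frac{1}{5} \cdot 5 \cdot 11 \cdot 23 = -59 + 11 \cdot 23 = -59 + 253 = 194$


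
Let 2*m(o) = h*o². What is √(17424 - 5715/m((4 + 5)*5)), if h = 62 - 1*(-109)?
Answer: 7*√259946030/855 ≈ 132.00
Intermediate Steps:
h = 171 (h = 62 + 109 = 171)
m(o) = 171*o²/2 (m(o) = (171*o²)/2 = 171*o²/2)
√(17424 - 5715/m((4 + 5)*5)) = √(17424 - 5715*2/(4275*(4 + 5)²)) = √(17424 - 5715/(171*(9*5)²/2)) = √(17424 - 5715/((171/2)*45²)) = √(17424 - 5715/((171/2)*2025)) = √(17424 - 5715/346275/2) = √(17424 - 5715*2/346275) = √(17424 - 254/7695) = √(134077426/7695) = 7*√259946030/855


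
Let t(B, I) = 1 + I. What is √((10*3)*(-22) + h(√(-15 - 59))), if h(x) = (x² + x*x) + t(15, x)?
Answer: √(-807 + I*√74) ≈ 0.1514 + 28.408*I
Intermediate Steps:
h(x) = 1 + x + 2*x² (h(x) = (x² + x*x) + (1 + x) = (x² + x²) + (1 + x) = 2*x² + (1 + x) = 1 + x + 2*x²)
√((10*3)*(-22) + h(√(-15 - 59))) = √((10*3)*(-22) + (1 + √(-15 - 59) + 2*(√(-15 - 59))²)) = √(30*(-22) + (1 + √(-74) + 2*(√(-74))²)) = √(-660 + (1 + I*√74 + 2*(I*√74)²)) = √(-660 + (1 + I*√74 + 2*(-74))) = √(-660 + (1 + I*√74 - 148)) = √(-660 + (-147 + I*√74)) = √(-807 + I*√74)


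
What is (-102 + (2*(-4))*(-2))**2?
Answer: 7396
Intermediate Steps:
(-102 + (2*(-4))*(-2))**2 = (-102 - 8*(-2))**2 = (-102 + 16)**2 = (-86)**2 = 7396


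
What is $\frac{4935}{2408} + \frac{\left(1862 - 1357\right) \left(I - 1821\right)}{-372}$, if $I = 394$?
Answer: $\frac{62040175}{31992} \approx 1939.2$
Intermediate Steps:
$\frac{4935}{2408} + \frac{\left(1862 - 1357\right) \left(I - 1821\right)}{-372} = \frac{4935}{2408} + \frac{\left(1862 - 1357\right) \left(394 - 1821\right)}{-372} = 4935 \cdot \frac{1}{2408} + 505 \left(-1427\right) \left(- \frac{1}{372}\right) = \frac{705}{344} - - \frac{720635}{372} = \frac{705}{344} + \frac{720635}{372} = \frac{62040175}{31992}$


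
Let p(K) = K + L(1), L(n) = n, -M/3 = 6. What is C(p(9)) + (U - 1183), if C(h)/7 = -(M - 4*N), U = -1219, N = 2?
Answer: -2220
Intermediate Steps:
M = -18 (M = -3*6 = -18)
p(K) = 1 + K (p(K) = K + 1 = 1 + K)
C(h) = 182 (C(h) = 7*(-(-18 - 4*2)) = 7*(-(-18 - 8)) = 7*(-1*(-26)) = 7*26 = 182)
C(p(9)) + (U - 1183) = 182 + (-1219 - 1183) = 182 - 2402 = -2220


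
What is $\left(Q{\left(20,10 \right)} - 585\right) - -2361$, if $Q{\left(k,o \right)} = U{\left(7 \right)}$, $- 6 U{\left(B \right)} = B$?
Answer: $\frac{10649}{6} \approx 1774.8$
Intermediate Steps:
$U{\left(B \right)} = - \frac{B}{6}$
$Q{\left(k,o \right)} = - \frac{7}{6}$ ($Q{\left(k,o \right)} = \left(- \frac{1}{6}\right) 7 = - \frac{7}{6}$)
$\left(Q{\left(20,10 \right)} - 585\right) - -2361 = \left(- \frac{7}{6} - 585\right) - -2361 = \left(- \frac{7}{6} - 585\right) + 2361 = - \frac{3517}{6} + 2361 = \frac{10649}{6}$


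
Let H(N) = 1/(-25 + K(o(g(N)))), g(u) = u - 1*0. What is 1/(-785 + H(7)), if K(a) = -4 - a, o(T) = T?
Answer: -36/28261 ≈ -0.0012738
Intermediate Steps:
g(u) = u (g(u) = u + 0 = u)
H(N) = 1/(-29 - N) (H(N) = 1/(-25 + (-4 - N)) = 1/(-29 - N))
1/(-785 + H(7)) = 1/(-785 - 1/(29 + 7)) = 1/(-785 - 1/36) = 1/(-28261/36) = -36/28261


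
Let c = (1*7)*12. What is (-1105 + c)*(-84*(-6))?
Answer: -514584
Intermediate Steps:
c = 84 (c = 7*12 = 84)
(-1105 + c)*(-84*(-6)) = (-1105 + 84)*(-84*(-6)) = -1021*504 = -514584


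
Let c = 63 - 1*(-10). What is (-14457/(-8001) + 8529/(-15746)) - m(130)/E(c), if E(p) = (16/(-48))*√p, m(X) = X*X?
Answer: 53133131/41994582 + 50700*√73/73 ≈ 5935.3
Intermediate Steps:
m(X) = X²
c = 73 (c = 63 + 10 = 73)
E(p) = -√p/3 (E(p) = (16*(-1/48))*√p = -√p/3)
(-14457/(-8001) + 8529/(-15746)) - m(130)/E(c) = (-14457/(-8001) + 8529/(-15746)) - 130²/((-√73/3)) = (-14457*(-1/8001) + 8529*(-1/15746)) - 16900*(-3*√73/73) = (4819/2667 - 8529/15746) - (-50700)*√73/73 = 53133131/41994582 + 50700*√73/73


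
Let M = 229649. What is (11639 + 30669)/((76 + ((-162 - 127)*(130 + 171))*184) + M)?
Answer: -42308/15776251 ≈ -0.0026818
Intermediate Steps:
(11639 + 30669)/((76 + ((-162 - 127)*(130 + 171))*184) + M) = (11639 + 30669)/((76 + ((-162 - 127)*(130 + 171))*184) + 229649) = 42308/((76 - 289*301*184) + 229649) = 42308/((76 - 86989*184) + 229649) = 42308/((76 - 16005976) + 229649) = 42308/(-16005900 + 229649) = 42308/(-15776251) = 42308*(-1/15776251) = -42308/15776251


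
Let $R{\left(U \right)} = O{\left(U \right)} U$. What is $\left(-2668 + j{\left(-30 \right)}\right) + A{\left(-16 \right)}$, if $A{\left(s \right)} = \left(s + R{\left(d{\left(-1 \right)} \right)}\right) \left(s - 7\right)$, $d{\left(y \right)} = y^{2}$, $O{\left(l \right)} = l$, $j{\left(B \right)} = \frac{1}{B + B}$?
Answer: $- \frac{139381}{60} \approx -2323.0$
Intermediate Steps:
$j{\left(B \right)} = \frac{1}{2 B}$
$R{\left(U \right)} = U^{2}$ ($R{\left(U \right)} = U U = U^{2}$)
$A{\left(s \right)} = \left(1 + s\right) \left(-7 + s\right)$ ($A{\left(s \right)} = \left(s + \left(\left(-1\right)^{2}\right)^{2}\right) \left(s - 7\right) = \left(s + 1^{2}\right) \left(-7 + s\right) = \left(s + 1\right) \left(-7 + s\right) = \left(1 + s\right) \left(-7 + s\right)$)
$\left(-2668 + j{\left(-30 \right)}\right) + A{\left(-16 \right)} = \left(-2668 + \frac{1}{2 \left(-30\right)}\right) - \left(-89 - 256\right) = \left(-2668 + \frac{1}{2} \left(- \frac{1}{30}\right)\right) + \left(-7 + 256 + 96\right) = \left(-2668 - \frac{1}{60}\right) + 345 = - \frac{160081}{60} + 345 = - \frac{139381}{60}$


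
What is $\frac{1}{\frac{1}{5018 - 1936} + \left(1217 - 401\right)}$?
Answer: $\frac{3082}{2514913} \approx 0.0012255$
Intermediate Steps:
$\frac{1}{\frac{1}{5018 - 1936} + \left(1217 - 401\right)} = \frac{1}{\frac{1}{3082} + \left(1217 - 401\right)} = \frac{1}{\frac{1}{3082} + 816} = \frac{1}{\frac{2514913}{3082}} = \frac{3082}{2514913}$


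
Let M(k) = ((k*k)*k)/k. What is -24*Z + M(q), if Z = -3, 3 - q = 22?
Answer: 433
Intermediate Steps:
q = -19 (q = 3 - 1*22 = 3 - 22 = -19)
M(k) = k² (M(k) = (k²*k)/k = k³/k = k²)
-24*Z + M(q) = -24*(-3) + (-19)² = 72 + 361 = 433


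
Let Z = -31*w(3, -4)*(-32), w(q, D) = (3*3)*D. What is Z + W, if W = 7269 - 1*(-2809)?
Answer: -25634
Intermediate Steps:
w(q, D) = 9*D
W = 10078 (W = 7269 + 2809 = 10078)
Z = -35712 (Z = -279*(-4)*(-32) = -31*(-36)*(-32) = 1116*(-32) = -35712)
Z + W = -35712 + 10078 = -25634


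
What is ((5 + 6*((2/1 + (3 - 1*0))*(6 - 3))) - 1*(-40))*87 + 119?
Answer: 11864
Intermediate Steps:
((5 + 6*((2/1 + (3 - 1*0))*(6 - 3))) - 1*(-40))*87 + 119 = ((5 + 6*((2*1 + (3 + 0))*3)) + 40)*87 + 119 = ((5 + 6*((2 + 3)*3)) + 40)*87 + 119 = ((5 + 6*(5*3)) + 40)*87 + 119 = ((5 + 6*15) + 40)*87 + 119 = ((5 + 90) + 40)*87 + 119 = (95 + 40)*87 + 119 = 135*87 + 119 = 11745 + 119 = 11864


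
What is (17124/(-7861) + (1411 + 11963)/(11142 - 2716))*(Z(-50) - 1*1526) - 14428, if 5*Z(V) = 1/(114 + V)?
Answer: -28669304214517/2119577152 ≈ -13526.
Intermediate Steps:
Z(V) = 1/(5*(114 + V))
(17124/(-7861) + (1411 + 11963)/(11142 - 2716))*(Z(-50) - 1*1526) - 14428 = (17124/(-7861) + (1411 + 11963)/(11142 - 2716))*(1/(5*(114 - 50)) - 1*1526) - 14428 = (17124*(-1/7861) + 13374/8426)*((⅕)/64 - 1526) - 14428 = (-17124/7861 + 13374*(1/8426))*((⅕)*(1/64) - 1526) - 14428 = (-17124/7861 + 6687/4213)*(1/320 - 1526) - 14428 = -19576905/33118393*(-488319/320) - 14428 = 1911954934539/2119577152 - 14428 = -28669304214517/2119577152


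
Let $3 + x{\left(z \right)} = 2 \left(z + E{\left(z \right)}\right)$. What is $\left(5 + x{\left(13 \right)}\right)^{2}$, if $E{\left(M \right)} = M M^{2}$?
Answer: $19554084$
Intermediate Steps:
$E{\left(M \right)} = M^{3}$
$x{\left(z \right)} = -3 + 2 z + 2 z^{3}$ ($x{\left(z \right)} = -3 + 2 \left(z + z^{3}\right) = -3 + \left(2 z + 2 z^{3}\right) = -3 + 2 z + 2 z^{3}$)
$\left(5 + x{\left(13 \right)}\right)^{2} = \left(5 + \left(-3 + 2 \cdot 13 + 2 \cdot 13^{3}\right)\right)^{2} = \left(5 + \left(-3 + 26 + 2 \cdot 2197\right)\right)^{2} = \left(5 + \left(-3 + 26 + 4394\right)\right)^{2} = \left(5 + 4417\right)^{2} = 4422^{2} = 19554084$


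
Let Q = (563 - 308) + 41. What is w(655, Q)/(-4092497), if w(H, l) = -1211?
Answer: 1211/4092497 ≈ 0.00029591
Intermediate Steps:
Q = 296 (Q = 255 + 41 = 296)
w(655, Q)/(-4092497) = -1211/(-4092497) = -1211*(-1/4092497) = 1211/4092497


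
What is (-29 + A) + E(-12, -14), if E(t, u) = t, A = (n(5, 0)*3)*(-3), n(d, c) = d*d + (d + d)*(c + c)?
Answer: -266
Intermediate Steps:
n(d, c) = d**2 + 4*c*d (n(d, c) = d**2 + (2*d)*(2*c) = d**2 + 4*c*d)
A = -225 (A = ((5*(5 + 4*0))*3)*(-3) = ((5*(5 + 0))*3)*(-3) = ((5*5)*3)*(-3) = (25*3)*(-3) = 75*(-3) = -225)
(-29 + A) + E(-12, -14) = (-29 - 225) - 12 = -254 - 12 = -266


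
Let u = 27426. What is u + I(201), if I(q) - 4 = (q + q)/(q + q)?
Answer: 27431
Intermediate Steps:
I(q) = 5 (I(q) = 4 + (q + q)/(q + q) = 4 + (2*q)/((2*q)) = 4 + (2*q)*(1/(2*q)) = 4 + 1 = 5)
u + I(201) = 27426 + 5 = 27431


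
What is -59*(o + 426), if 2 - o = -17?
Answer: -26255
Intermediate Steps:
o = 19 (o = 2 - 1*(-17) = 2 + 17 = 19)
-59*(o + 426) = -59*(19 + 426) = -59*445 = -26255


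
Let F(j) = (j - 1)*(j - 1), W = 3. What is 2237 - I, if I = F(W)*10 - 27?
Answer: 2224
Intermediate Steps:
F(j) = (-1 + j)² (F(j) = (-1 + j)*(-1 + j) = (-1 + j)²)
I = 13 (I = (-1 + 3)²*10 - 27 = 2²*10 - 27 = 4*10 - 27 = 40 - 27 = 13)
2237 - I = 2237 - 1*13 = 2237 - 13 = 2224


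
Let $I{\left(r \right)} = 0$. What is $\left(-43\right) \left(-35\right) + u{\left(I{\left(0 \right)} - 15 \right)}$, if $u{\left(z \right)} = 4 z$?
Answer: $1445$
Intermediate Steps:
$\left(-43\right) \left(-35\right) + u{\left(I{\left(0 \right)} - 15 \right)} = \left(-43\right) \left(-35\right) + 4 \left(0 - 15\right) = 1505 + 4 \left(0 - 15\right) = 1505 + 4 \left(-15\right) = 1505 - 60 = 1445$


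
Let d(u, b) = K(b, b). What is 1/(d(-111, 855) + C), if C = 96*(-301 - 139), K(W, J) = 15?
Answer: -1/42225 ≈ -2.3683e-5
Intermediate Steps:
d(u, b) = 15
C = -42240 (C = 96*(-440) = -42240)
1/(d(-111, 855) + C) = 1/(15 - 42240) = 1/(-42225) = -1/42225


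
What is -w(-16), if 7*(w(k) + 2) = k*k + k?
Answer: -226/7 ≈ -32.286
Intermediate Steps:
w(k) = -2 + k/7 + k**2/7 (w(k) = -2 + (k*k + k)/7 = -2 + (k**2 + k)/7 = -2 + (k + k**2)/7 = -2 + (k/7 + k**2/7) = -2 + k/7 + k**2/7)
-w(-16) = -(-2 + (1/7)*(-16) + (1/7)*(-16)**2) = -(-2 - 16/7 + (1/7)*256) = -(-2 - 16/7 + 256/7) = -1*226/7 = -226/7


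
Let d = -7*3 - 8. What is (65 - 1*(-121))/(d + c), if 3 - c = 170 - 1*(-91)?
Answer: -186/287 ≈ -0.64808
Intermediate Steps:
d = -29 (d = -21 - 8 = -29)
c = -258 (c = 3 - (170 - 1*(-91)) = 3 - (170 + 91) = 3 - 1*261 = 3 - 261 = -258)
(65 - 1*(-121))/(d + c) = (65 - 1*(-121))/(-29 - 258) = (65 + 121)/(-287) = 186*(-1/287) = -186/287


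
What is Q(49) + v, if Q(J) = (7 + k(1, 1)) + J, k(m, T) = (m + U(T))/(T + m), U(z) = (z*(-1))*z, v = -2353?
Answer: -2297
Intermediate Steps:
U(z) = -z² (U(z) = (-z)*z = -z²)
k(m, T) = (m - T²)/(T + m)
Q(J) = 7 + J (Q(J) = (7 + (1 - 1*1²)/(1 + 1)) + J = (7 + (1 - 1*1)/2) + J = (7 + (1 - 1)/2) + J = (7 + (½)*0) + J = (7 + 0) + J = 7 + J)
Q(49) + v = (7 + 49) - 2353 = 56 - 2353 = -2297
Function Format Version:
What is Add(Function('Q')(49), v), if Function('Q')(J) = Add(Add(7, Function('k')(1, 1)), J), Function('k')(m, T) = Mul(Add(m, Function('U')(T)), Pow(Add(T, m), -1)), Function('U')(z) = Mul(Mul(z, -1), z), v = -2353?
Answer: -2297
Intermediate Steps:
Function('U')(z) = Mul(-1, Pow(z, 2)) (Function('U')(z) = Mul(Mul(-1, z), z) = Mul(-1, Pow(z, 2)))
Function('k')(m, T) = Mul(Pow(Add(T, m), -1), Add(m, Mul(-1, Pow(T, 2)))) (Function('k')(m, T) = Mul(Add(m, Mul(-1, Pow(T, 2))), Pow(Add(T, m), -1)) = Mul(Pow(Add(T, m), -1), Add(m, Mul(-1, Pow(T, 2)))))
Function('Q')(J) = Add(7, J) (Function('Q')(J) = Add(Add(7, Mul(Pow(Add(1, 1), -1), Add(1, Mul(-1, Pow(1, 2))))), J) = Add(Add(7, Mul(Pow(2, -1), Add(1, Mul(-1, 1)))), J) = Add(Add(7, Mul(Rational(1, 2), Add(1, -1))), J) = Add(Add(7, Mul(Rational(1, 2), 0)), J) = Add(Add(7, 0), J) = Add(7, J))
Add(Function('Q')(49), v) = Add(Add(7, 49), -2353) = Add(56, -2353) = -2297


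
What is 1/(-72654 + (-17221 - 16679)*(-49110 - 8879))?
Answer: 1/1965754446 ≈ 5.0871e-10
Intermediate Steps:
1/(-72654 + (-17221 - 16679)*(-49110 - 8879)) = 1/(-72654 - 33900*(-57989)) = 1/(-72654 + 1965827100) = 1/1965754446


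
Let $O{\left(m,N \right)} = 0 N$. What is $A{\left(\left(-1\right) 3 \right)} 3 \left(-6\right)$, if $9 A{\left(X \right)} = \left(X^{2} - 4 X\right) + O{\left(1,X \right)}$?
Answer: $-42$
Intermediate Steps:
$O{\left(m,N \right)} = 0$
$A{\left(X \right)} = - \frac{4 X}{9} + \frac{X^{2}}{9}$ ($A{\left(X \right)} = \frac{\left(X^{2} - 4 X\right) + 0}{9} = \frac{X^{2} - 4 X}{9} = - \frac{4 X}{9} + \frac{X^{2}}{9}$)
$A{\left(\left(-1\right) 3 \right)} 3 \left(-6\right) = \frac{\left(-1\right) 3 \left(-4 - 3\right)}{9} \cdot 3 \left(-6\right) = \frac{1}{9} \left(-3\right) \left(-4 - 3\right) 3 \left(-6\right) = \frac{1}{9} \left(-3\right) \left(-7\right) 3 \left(-6\right) = \frac{7}{3} \cdot 3 \left(-6\right) = 7 \left(-6\right) = -42$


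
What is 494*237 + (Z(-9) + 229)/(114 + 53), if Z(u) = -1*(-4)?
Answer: 19552259/167 ≈ 1.1708e+5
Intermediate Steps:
Z(u) = 4
494*237 + (Z(-9) + 229)/(114 + 53) = 494*237 + (4 + 229)/(114 + 53) = 117078 + 233/167 = 19552259/167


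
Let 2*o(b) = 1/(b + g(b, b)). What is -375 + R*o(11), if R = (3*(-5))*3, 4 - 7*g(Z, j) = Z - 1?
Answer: -53565/142 ≈ -377.22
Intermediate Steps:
g(Z, j) = 5/7 - Z/7 (g(Z, j) = 4/7 - (Z - 1)/7 = 4/7 - (-1 + Z)/7 = 4/7 + (⅐ - Z/7) = 5/7 - Z/7)
o(b) = 1/(2*(5/7 + 6*b/7)) (o(b) = 1/(2*(b + (5/7 - b/7))) = 1/(2*(5/7 + 6*b/7)))
R = -45 (R = -15*3 = -45)
-375 + R*o(11) = -375 - 315/(2*(5 + 6*11)) = -375 - 315/(2*(5 + 66)) = -375 - 315/(2*71) = -375 - 45*7/142 = -375 - 315/142 = -53565/142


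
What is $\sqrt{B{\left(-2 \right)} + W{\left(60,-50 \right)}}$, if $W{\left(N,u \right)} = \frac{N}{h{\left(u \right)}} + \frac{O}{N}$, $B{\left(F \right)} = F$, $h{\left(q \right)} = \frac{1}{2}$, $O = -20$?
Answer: $\frac{\sqrt{1059}}{3} \approx 10.847$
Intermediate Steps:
$h{\left(q \right)} = \frac{1}{2}$
$W{\left(N,u \right)} = - \frac{20}{N} + 2 N$ ($W{\left(N,u \right)} = N \frac{1}{\frac{1}{2}} - \frac{20}{N} = N 2 - \frac{20}{N} = 2 N - \frac{20}{N} = - \frac{20}{N} + 2 N$)
$\sqrt{B{\left(-2 \right)} + W{\left(60,-50 \right)}} = \sqrt{-2 + \left(- \frac{20}{60} + 2 \cdot 60\right)} = \sqrt{-2 + \left(\left(-20\right) \frac{1}{60} + 120\right)} = \sqrt{-2 + \left(- \frac{1}{3} + 120\right)} = \sqrt{-2 + \frac{359}{3}} = \sqrt{\frac{353}{3}} = \frac{\sqrt{1059}}{3}$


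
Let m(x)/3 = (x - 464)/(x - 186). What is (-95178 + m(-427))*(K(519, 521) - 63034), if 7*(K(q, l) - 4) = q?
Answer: 25710547975731/4291 ≈ 5.9917e+9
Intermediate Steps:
m(x) = 3*(-464 + x)/(-186 + x) (m(x) = 3*((x - 464)/(x - 186)) = 3*((-464 + x)/(-186 + x)) = 3*(-464 + x)/(-186 + x))
K(q, l) = 4 + q/7
(-95178 + m(-427))*(K(519, 521) - 63034) = (-95178 + 3*(-464 - 427)/(-186 - 427))*((4 + (⅐)*519) - 63034) = (-95178 + 3*(-891)/(-613))*((4 + 519/7) - 63034) = (-95178 + 3*(-1/613)*(-891))*(547/7 - 63034) = (-95178 + 2673/613)*(-440691/7) = -58341441/613*(-440691/7) = 25710547975731/4291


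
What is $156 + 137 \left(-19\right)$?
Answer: $-2447$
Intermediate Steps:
$156 + 137 \left(-19\right) = 156 - 2603 = -2447$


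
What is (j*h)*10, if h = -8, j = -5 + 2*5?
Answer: -400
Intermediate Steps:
j = 5 (j = -5 + 10 = 5)
(j*h)*10 = (5*(-8))*10 = -40*10 = -400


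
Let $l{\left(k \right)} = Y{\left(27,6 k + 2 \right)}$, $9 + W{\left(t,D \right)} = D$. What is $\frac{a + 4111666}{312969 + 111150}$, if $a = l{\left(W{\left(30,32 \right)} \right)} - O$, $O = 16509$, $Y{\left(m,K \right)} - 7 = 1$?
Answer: $\frac{1365055}{141373} \approx 9.6557$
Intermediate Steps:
$W{\left(t,D \right)} = -9 + D$
$Y{\left(m,K \right)} = 8$ ($Y{\left(m,K \right)} = 7 + 1 = 8$)
$l{\left(k \right)} = 8$
$a = -16501$ ($a = 8 - 16509 = -16501$)
$\frac{a + 4111666}{312969 + 111150} = \frac{-16501 + 4111666}{312969 + 111150} = \frac{4095165}{424119} = 4095165 \cdot \frac{1}{424119} = \frac{1365055}{141373}$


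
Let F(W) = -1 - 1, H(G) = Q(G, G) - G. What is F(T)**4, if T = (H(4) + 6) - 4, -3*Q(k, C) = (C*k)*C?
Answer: 16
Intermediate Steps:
Q(k, C) = -k*C**2/3 (Q(k, C) = -C*k*C/3 = -k*C**2/3)
H(G) = -G - G**3/3 (H(G) = -G*G**2/3 - G = -G**3/3 - G = -G - G**3/3)
T = -70/3 (T = ((-1*4 - 1/3*4**3) + 6) - 4 = ((-4 - 1/3*64) + 6) - 4 = ((-4 - 64/3) + 6) - 4 = (-76/3 + 6) - 4 = -58/3 - 4 = -70/3 ≈ -23.333)
F(W) = -2
F(T)**4 = (-2)**4 = 16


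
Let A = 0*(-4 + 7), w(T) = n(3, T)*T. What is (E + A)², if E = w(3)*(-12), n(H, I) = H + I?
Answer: 46656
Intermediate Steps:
w(T) = T*(3 + T) (w(T) = (3 + T)*T = T*(3 + T))
A = 0 (A = 0*3 = 0)
E = -216 (E = (3*(3 + 3))*(-12) = (3*6)*(-12) = 18*(-12) = -216)
(E + A)² = (-216 + 0)² = (-216)² = 46656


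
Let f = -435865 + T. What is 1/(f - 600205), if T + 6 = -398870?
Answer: -1/1434946 ≈ -6.9689e-7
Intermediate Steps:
T = -398876 (T = -6 - 398870 = -398876)
f = -834741 (f = -435865 - 398876 = -834741)
1/(f - 600205) = 1/(-834741 - 600205) = 1/(-1434946) = -1/1434946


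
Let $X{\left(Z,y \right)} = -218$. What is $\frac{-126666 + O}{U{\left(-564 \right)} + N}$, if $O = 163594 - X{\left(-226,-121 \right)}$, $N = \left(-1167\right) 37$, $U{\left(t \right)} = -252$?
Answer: $- \frac{12382}{14477} \approx -0.85529$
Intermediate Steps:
$N = -43179$
$O = 163812$ ($O = 163594 - -218 = 163594 + 218 = 163812$)
$\frac{-126666 + O}{U{\left(-564 \right)} + N} = \frac{-126666 + 163812}{-252 - 43179} = \frac{37146}{-43431} = 37146 \left(- \frac{1}{43431}\right) = - \frac{12382}{14477}$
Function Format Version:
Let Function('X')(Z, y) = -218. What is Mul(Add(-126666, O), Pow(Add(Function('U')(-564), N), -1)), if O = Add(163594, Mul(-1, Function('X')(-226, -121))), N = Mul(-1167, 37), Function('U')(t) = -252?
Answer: Rational(-12382, 14477) ≈ -0.85529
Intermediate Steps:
N = -43179
O = 163812 (O = Add(163594, Mul(-1, -218)) = Add(163594, 218) = 163812)
Mul(Add(-126666, O), Pow(Add(Function('U')(-564), N), -1)) = Mul(Add(-126666, 163812), Pow(Add(-252, -43179), -1)) = Mul(37146, Pow(-43431, -1)) = Mul(37146, Rational(-1, 43431)) = Rational(-12382, 14477)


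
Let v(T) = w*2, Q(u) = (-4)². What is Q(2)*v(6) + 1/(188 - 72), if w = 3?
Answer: 11137/116 ≈ 96.009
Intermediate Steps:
Q(u) = 16
v(T) = 6 (v(T) = 3*2 = 6)
Q(2)*v(6) + 1/(188 - 72) = 16*6 + 1/(188 - 72) = 96 + 1/116 = 11137/116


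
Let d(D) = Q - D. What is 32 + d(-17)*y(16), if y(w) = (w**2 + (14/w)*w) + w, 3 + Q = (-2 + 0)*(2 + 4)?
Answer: 604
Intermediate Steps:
Q = -15 (Q = -3 + (-2 + 0)*(2 + 4) = -3 - 2*6 = -3 - 12 = -15)
y(w) = 14 + w + w**2 (y(w) = (w**2 + 14) + w = (14 + w**2) + w = 14 + w + w**2)
d(D) = -15 - D
32 + d(-17)*y(16) = 32 + (-15 - 1*(-17))*(14 + 16 + 16**2) = 32 + (-15 + 17)*(14 + 16 + 256) = 32 + 2*286 = 32 + 572 = 604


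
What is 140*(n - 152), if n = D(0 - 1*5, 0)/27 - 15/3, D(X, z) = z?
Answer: -21980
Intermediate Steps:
n = -5 (n = 0/27 - 15/3 = 0*(1/27) - 15*⅓ = 0 - 5 = -5)
140*(n - 152) = 140*(-5 - 152) = 140*(-157) = -21980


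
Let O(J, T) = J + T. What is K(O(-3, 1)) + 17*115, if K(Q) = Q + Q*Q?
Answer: 1957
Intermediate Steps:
K(Q) = Q + Q²
K(O(-3, 1)) + 17*115 = (-3 + 1)*(1 + (-3 + 1)) + 17*115 = -2*(1 - 2) + 1955 = -2*(-1) + 1955 = 2 + 1955 = 1957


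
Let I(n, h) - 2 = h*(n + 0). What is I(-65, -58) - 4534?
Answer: -762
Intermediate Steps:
I(n, h) = 2 + h*n (I(n, h) = 2 + h*(n + 0) = 2 + h*n)
I(-65, -58) - 4534 = (2 - 58*(-65)) - 4534 = (2 + 3770) - 4534 = 3772 - 4534 = -762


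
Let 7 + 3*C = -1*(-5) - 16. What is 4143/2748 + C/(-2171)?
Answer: 3003647/1988636 ≈ 1.5104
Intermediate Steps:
C = -6 (C = -7/3 + (-1*(-5) - 16)/3 = -7/3 + (5 - 16)/3 = -7/3 + (⅓)*(-11) = -7/3 - 11/3 = -6)
4143/2748 + C/(-2171) = 4143/2748 - 6/(-2171) = 4143*(1/2748) - 6*(-1/2171) = 1381/916 + 6/2171 = 3003647/1988636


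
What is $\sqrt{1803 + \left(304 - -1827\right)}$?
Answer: $\sqrt{3934} \approx 62.722$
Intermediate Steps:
$\sqrt{1803 + \left(304 - -1827\right)} = \sqrt{1803 + \left(304 + 1827\right)} = \sqrt{1803 + 2131} = \sqrt{3934}$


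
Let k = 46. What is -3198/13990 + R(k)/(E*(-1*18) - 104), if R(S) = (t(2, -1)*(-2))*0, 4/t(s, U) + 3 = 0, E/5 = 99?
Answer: -1599/6995 ≈ -0.22859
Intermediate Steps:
E = 495 (E = 5*99 = 495)
t(s, U) = -4/3 (t(s, U) = 4/(-3 + 0) = 4/(-3) = 4*(-1/3) = -4/3)
R(S) = 0 (R(S) = -4/3*(-2)*0 = (8/3)*0 = 0)
-3198/13990 + R(k)/(E*(-1*18) - 104) = -3198/13990 + 0/(495*(-1*18) - 104) = -3198*1/13990 + 0/(495*(-18) - 104) = -1599/6995 + 0/(-8910 - 104) = -1599/6995 + 0/(-9014) = -1599/6995 + 0*(-1/9014) = -1599/6995 + 0 = -1599/6995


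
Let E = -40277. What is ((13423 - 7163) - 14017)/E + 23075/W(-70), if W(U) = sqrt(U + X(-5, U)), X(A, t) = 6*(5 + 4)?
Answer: 7757/40277 - 23075*I/4 ≈ 0.19259 - 5768.8*I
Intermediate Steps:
X(A, t) = 54 (X(A, t) = 6*9 = 54)
W(U) = sqrt(54 + U) (W(U) = sqrt(U + 54) = sqrt(54 + U))
((13423 - 7163) - 14017)/E + 23075/W(-70) = ((13423 - 7163) - 14017)/(-40277) + 23075/(sqrt(54 - 70)) = (6260 - 14017)*(-1/40277) + 23075/(sqrt(-16)) = -7757*(-1/40277) + 23075/((4*I)) = 7757/40277 + 23075*(-I/4) = 7757/40277 - 23075*I/4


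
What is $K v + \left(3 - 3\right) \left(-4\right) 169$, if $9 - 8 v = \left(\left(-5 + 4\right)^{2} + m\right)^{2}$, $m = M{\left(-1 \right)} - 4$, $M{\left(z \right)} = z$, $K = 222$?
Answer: $- \frac{777}{4} \approx -194.25$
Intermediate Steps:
$m = -5$ ($m = -1 - 4 = -5$)
$v = - \frac{7}{8}$ ($v = \frac{9}{8} - \frac{\left(\left(-5 + 4\right)^{2} - 5\right)^{2}}{8} = \frac{9}{8} - \frac{\left(\left(-1\right)^{2} - 5\right)^{2}}{8} = \frac{9}{8} - \frac{\left(1 - 5\right)^{2}}{8} = \frac{9}{8} - \frac{\left(-4\right)^{2}}{8} = \frac{9}{8} - 2 = - \frac{7}{8} \approx -0.875$)
$K v + \left(3 - 3\right) \left(-4\right) 169 = 222 \left(- \frac{7}{8}\right) + \left(3 - 3\right) \left(-4\right) 169 = - \frac{777}{4} + 0 \left(-4\right) 169 = - \frac{777}{4} + 0 \cdot 169 = - \frac{777}{4} + 0 = - \frac{777}{4}$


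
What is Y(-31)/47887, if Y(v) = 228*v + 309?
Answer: -6759/47887 ≈ -0.14114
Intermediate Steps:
Y(v) = 309 + 228*v
Y(-31)/47887 = (309 + 228*(-31))/47887 = (309 - 7068)*(1/47887) = -6759*1/47887 = -6759/47887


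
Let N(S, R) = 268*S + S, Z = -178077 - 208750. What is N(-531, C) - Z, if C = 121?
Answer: 243988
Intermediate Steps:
Z = -386827
N(S, R) = 269*S
N(-531, C) - Z = 269*(-531) - 1*(-386827) = -142839 + 386827 = 243988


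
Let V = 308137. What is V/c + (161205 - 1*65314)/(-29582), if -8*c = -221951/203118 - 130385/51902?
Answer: 48047614824005402905/70263242632814 ≈ 6.8382e+5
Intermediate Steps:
c = 2375202577/5271115218 (c = -(-221951/203118 - 130385/51902)/8 = -⅛*(-9500810308/2635557609) = 2375202577/5271115218 ≈ 0.45061)
V/c + (161205 - 1*65314)/(-29582) = 308137/(2375202577/5271115218) + (161205 - 1*65314)/(-29582) = 308137*(5271115218/2375202577) + (161205 - 65314)*(-1/29582) = 1624225629928866/2375202577 + 95891*(-1/29582) = 1624225629928866/2375202577 - 95891/29582 = 48047614824005402905/70263242632814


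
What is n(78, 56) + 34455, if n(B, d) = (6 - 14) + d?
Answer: 34503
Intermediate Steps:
n(B, d) = -8 + d
n(78, 56) + 34455 = (-8 + 56) + 34455 = 48 + 34455 = 34503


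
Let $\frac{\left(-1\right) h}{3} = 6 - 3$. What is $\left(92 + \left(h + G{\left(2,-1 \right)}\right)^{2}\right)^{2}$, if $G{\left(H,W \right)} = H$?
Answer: $19881$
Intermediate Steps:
$h = -9$ ($h = - 3 \left(6 - 3\right) = \left(-3\right) 3 = -9$)
$\left(92 + \left(h + G{\left(2,-1 \right)}\right)^{2}\right)^{2} = \left(92 + \left(-9 + 2\right)^{2}\right)^{2} = \left(92 + \left(-7\right)^{2}\right)^{2} = \left(92 + 49\right)^{2} = 141^{2} = 19881$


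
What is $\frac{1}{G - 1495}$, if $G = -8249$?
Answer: $- \frac{1}{9744} \approx -0.00010263$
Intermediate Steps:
$\frac{1}{G - 1495} = \frac{1}{-8249 - 1495} = \frac{1}{-9744} = - \frac{1}{9744}$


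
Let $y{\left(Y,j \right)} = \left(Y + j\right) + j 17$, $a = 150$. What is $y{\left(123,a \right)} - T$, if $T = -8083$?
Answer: $10906$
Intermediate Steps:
$y{\left(Y,j \right)} = Y + 18 j$ ($y{\left(Y,j \right)} = \left(Y + j\right) + 17 j = Y + 18 j$)
$y{\left(123,a \right)} - T = \left(123 + 18 \cdot 150\right) - -8083 = \left(123 + 2700\right) + 8083 = 2823 + 8083 = 10906$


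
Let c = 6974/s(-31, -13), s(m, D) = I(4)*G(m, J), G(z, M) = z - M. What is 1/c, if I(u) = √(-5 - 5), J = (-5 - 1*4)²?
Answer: -56*I*√10/3487 ≈ -0.050785*I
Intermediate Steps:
J = 81 (J = (-5 - 4)² = (-9)² = 81)
I(u) = I*√10 (I(u) = √(-10) = I*√10)
s(m, D) = I*√10*(-81 + m) (s(m, D) = (I*√10)*(m - 1*81) = (I*√10)*(m - 81) = (I*√10)*(-81 + m) = I*√10*(-81 + m))
c = 3487*I*√10/560 (c = 6974/((I*√10*(-81 - 31))) = 6974/((I*√10*(-112))) = 6974/((-112*I*√10)) = 6974*(I*√10/1120) = 3487*I*√10/560 ≈ 19.691*I)
1/c = 1/(3487*I*√10/560) = -56*I*√10/3487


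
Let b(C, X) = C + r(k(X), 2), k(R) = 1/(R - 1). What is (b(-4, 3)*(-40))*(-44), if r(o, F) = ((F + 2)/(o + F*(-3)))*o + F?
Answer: -4160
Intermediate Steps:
k(R) = 1/(-1 + R)
r(o, F) = F + o*(2 + F)/(o - 3*F) (r(o, F) = ((2 + F)/(o - 3*F))*o + F = o*(2 + F)/(o - 3*F) + F = F + o*(2 + F)/(o - 3*F))
b(C, X) = C + (12 - 6/(-1 + X))/(6 - 1/(-1 + X)) (b(C, X) = C + (-2/(-1 + X) + 3*2**2 - 2*2/(-1 + X))/(-1/(-1 + X) + 3*2) = C + (-2/(-1 + X) + 3*4 - 4/(-1 + X))/(-1/(-1 + X) + 6) = C + (-2/(-1 + X) + 12 - 4/(-1 + X))/(6 - 1/(-1 + X)) = C + (12 - 6/(-1 + X))/(6 - 1/(-1 + X)))
(b(-4, 3)*(-40))*(-44) = (((-18 + 12*3 - 4*(-7 + 6*3))/(-7 + 6*3))*(-40))*(-44) = (((-18 + 36 - 4*(-7 + 18))/(-7 + 18))*(-40))*(-44) = (((-18 + 36 - 4*11)/11)*(-40))*(-44) = (((-18 + 36 - 44)/11)*(-40))*(-44) = (((1/11)*(-26))*(-40))*(-44) = -26/11*(-40)*(-44) = (1040/11)*(-44) = -4160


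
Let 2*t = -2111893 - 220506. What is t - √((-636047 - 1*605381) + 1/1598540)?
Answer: -2332399/2 - I*√793064593652581565/799270 ≈ -1.1662e+6 - 1114.2*I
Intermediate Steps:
t = -2332399/2 (t = (-2111893 - 220506)/2 = (½)*(-2332399) = -2332399/2 ≈ -1.1662e+6)
t - √((-636047 - 1*605381) + 1/1598540) = -2332399/2 - √((-636047 - 1*605381) + 1/1598540) = -2332399/2 - √((-636047 - 605381) + 1/1598540) = -2332399/2 - √(-1241428 + 1/1598540) = -2332399/2 - √(-1984472315119/1598540) = -2332399/2 - I*√793064593652581565/799270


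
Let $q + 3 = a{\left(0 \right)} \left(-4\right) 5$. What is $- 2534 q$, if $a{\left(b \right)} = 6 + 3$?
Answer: $463722$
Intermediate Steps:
$a{\left(b \right)} = 9$
$q = -183$ ($q = -3 + 9 \left(-4\right) 5 = -3 - 180 = -183$)
$- 2534 q = \left(-2534\right) \left(-183\right) = 463722$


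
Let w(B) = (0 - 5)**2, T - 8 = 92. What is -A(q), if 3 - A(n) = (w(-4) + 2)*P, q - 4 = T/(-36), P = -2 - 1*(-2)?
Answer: -3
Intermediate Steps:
T = 100 (T = 8 + 92 = 100)
P = 0 (P = -2 + 2 = 0)
w(B) = 25 (w(B) = (-5)**2 = 25)
q = 11/9 (q = 4 + 100/(-36) = 4 + 100*(-1/36) = 4 - 25/9 = 11/9 ≈ 1.2222)
A(n) = 3 (A(n) = 3 - (25 + 2)*0 = 3 - 27*0 = 3 - 1*0 = 3 + 0 = 3)
-A(q) = -1*3 = -3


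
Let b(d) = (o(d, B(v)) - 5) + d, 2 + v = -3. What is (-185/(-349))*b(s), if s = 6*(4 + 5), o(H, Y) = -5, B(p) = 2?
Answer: 8140/349 ≈ 23.324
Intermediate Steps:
v = -5 (v = -2 - 3 = -5)
s = 54 (s = 6*9 = 54)
b(d) = -10 + d (b(d) = (-5 - 5) + d = -10 + d)
(-185/(-349))*b(s) = (-185/(-349))*(-10 + 54) = -185*(-1/349)*44 = (185/349)*44 = 8140/349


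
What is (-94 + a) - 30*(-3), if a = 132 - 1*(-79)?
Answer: 207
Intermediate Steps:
a = 211 (a = 132 + 79 = 211)
(-94 + a) - 30*(-3) = (-94 + 211) - 30*(-3) = 117 + 90 = 207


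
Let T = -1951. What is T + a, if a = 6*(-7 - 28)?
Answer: -2161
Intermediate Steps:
a = -210 (a = 6*(-35) = -210)
T + a = -1951 - 210 = -2161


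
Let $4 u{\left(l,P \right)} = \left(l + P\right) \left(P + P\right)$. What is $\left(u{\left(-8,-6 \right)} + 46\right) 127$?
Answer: $11176$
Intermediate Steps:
$u{\left(l,P \right)} = \frac{P \left(P + l\right)}{2}$ ($u{\left(l,P \right)} = \frac{\left(l + P\right) \left(P + P\right)}{4} = \frac{\left(P + l\right) 2 P}{4} = \frac{2 P \left(P + l\right)}{4} = \frac{P \left(P + l\right)}{2}$)
$\left(u{\left(-8,-6 \right)} + 46\right) 127 = \left(\frac{1}{2} \left(-6\right) \left(-6 - 8\right) + 46\right) 127 = \left(\frac{1}{2} \left(-6\right) \left(-14\right) + 46\right) 127 = \left(42 + 46\right) 127 = 88 \cdot 127 = 11176$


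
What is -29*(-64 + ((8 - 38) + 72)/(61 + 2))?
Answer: 5510/3 ≈ 1836.7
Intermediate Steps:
-29*(-64 + ((8 - 38) + 72)/(61 + 2)) = -29*(-64 + (-30 + 72)/63) = -29*(-64 + 42*(1/63)) = -29*(-64 + ⅔) = -29*(-190/3) = 5510/3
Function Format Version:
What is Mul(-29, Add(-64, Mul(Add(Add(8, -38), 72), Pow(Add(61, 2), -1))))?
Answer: Rational(5510, 3) ≈ 1836.7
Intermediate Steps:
Mul(-29, Add(-64, Mul(Add(Add(8, -38), 72), Pow(Add(61, 2), -1)))) = Mul(-29, Add(-64, Mul(Add(-30, 72), Pow(63, -1)))) = Mul(-29, Add(-64, Mul(42, Rational(1, 63)))) = Mul(-29, Add(-64, Rational(2, 3))) = Mul(-29, Rational(-190, 3)) = Rational(5510, 3)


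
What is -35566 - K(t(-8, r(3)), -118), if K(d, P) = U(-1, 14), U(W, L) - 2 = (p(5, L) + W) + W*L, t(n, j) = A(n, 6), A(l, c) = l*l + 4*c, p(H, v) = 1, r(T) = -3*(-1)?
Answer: -35554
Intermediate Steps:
r(T) = 3
A(l, c) = l² + 4*c
t(n, j) = 24 + n² (t(n, j) = n² + 4*6 = n² + 24 = 24 + n²)
U(W, L) = 3 + W + L*W (U(W, L) = 2 + ((1 + W) + W*L) = 2 + ((1 + W) + L*W) = 2 + (1 + W + L*W) = 3 + W + L*W)
K(d, P) = -12 (K(d, P) = 3 - 1 + 14*(-1) = 3 - 1 - 14 = -12)
-35566 - K(t(-8, r(3)), -118) = -35566 - 1*(-12) = -35566 + 12 = -35554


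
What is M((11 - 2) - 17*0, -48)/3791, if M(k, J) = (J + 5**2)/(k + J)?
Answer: 23/147849 ≈ 0.00015556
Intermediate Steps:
M(k, J) = (25 + J)/(J + k) (M(k, J) = (J + 25)/(J + k) = (25 + J)/(J + k))
M((11 - 2) - 17*0, -48)/3791 = ((25 - 48)/(-48 + ((11 - 2) - 17*0)))/3791 = (-23/(-48 + (9 + 0)))*(1/3791) = (-23/(-48 + 9))*(1/3791) = (-23/(-39))*(1/3791) = -1/39*(-23)*(1/3791) = (23/39)*(1/3791) = 23/147849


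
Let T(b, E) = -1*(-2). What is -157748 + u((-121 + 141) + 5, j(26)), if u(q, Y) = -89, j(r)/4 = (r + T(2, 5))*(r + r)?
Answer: -157837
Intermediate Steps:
T(b, E) = 2
j(r) = 8*r*(2 + r) (j(r) = 4*((r + 2)*(r + r)) = 4*((2 + r)*(2*r)) = 4*(2*r*(2 + r)) = 8*r*(2 + r))
-157748 + u((-121 + 141) + 5, j(26)) = -157748 - 89 = -157837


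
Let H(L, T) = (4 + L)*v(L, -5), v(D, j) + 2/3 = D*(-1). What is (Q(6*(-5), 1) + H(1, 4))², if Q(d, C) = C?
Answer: 484/9 ≈ 53.778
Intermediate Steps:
v(D, j) = -⅔ - D (v(D, j) = -⅔ + D*(-1) = -⅔ - D)
H(L, T) = (4 + L)*(-⅔ - L)
(Q(6*(-5), 1) + H(1, 4))² = (1 - (2 + 3*1)*(4 + 1)/3)² = (1 - ⅓*(2 + 3)*5)² = (1 - ⅓*5*5)² = (1 - 25/3)² = (-22/3)² = 484/9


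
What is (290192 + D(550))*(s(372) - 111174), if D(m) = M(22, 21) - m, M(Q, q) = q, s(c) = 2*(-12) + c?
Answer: -32102191638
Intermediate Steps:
s(c) = -24 + c
D(m) = 21 - m
(290192 + D(550))*(s(372) - 111174) = (290192 + (21 - 1*550))*((-24 + 372) - 111174) = (290192 + (21 - 550))*(348 - 111174) = (290192 - 529)*(-110826) = 289663*(-110826) = -32102191638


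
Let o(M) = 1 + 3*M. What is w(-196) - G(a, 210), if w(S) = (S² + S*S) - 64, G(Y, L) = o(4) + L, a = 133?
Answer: 76545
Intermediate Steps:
G(Y, L) = 13 + L (G(Y, L) = (1 + 3*4) + L = (1 + 12) + L = 13 + L)
w(S) = -64 + 2*S² (w(S) = (S² + S²) - 64 = 2*S² - 64 = -64 + 2*S²)
w(-196) - G(a, 210) = (-64 + 2*(-196)²) - (13 + 210) = (-64 + 2*38416) - 1*223 = (-64 + 76832) - 223 = 76768 - 223 = 76545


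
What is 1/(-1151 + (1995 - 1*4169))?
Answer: -1/3325 ≈ -0.00030075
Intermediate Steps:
1/(-1151 + (1995 - 1*4169)) = 1/(-1151 + (1995 - 4169)) = 1/(-1151 - 2174) = 1/(-3325) = -1/3325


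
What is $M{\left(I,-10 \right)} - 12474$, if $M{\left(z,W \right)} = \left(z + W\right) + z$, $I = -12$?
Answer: $-12508$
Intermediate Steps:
$M{\left(z,W \right)} = W + 2 z$ ($M{\left(z,W \right)} = \left(W + z\right) + z = W + 2 z$)
$M{\left(I,-10 \right)} - 12474 = \left(-10 + 2 \left(-12\right)\right) - 12474 = \left(-10 - 24\right) - 12474 = -34 - 12474 = -12508$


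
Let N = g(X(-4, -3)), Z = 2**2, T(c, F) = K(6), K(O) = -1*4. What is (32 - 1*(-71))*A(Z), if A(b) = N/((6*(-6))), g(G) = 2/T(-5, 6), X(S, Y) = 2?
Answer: 103/72 ≈ 1.4306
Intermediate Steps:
K(O) = -4
T(c, F) = -4
Z = 4
g(G) = -1/2 (g(G) = 2/(-4) = 2*(-1/4) = -1/2)
N = -1/2 ≈ -0.50000
A(b) = 1/72 (A(b) = -1/(2*(6*(-6))) = -1/2/(-36) = -1/2*(-1/36) = 1/72)
(32 - 1*(-71))*A(Z) = (32 - 1*(-71))*(1/72) = (32 + 71)*(1/72) = 103*(1/72) = 103/72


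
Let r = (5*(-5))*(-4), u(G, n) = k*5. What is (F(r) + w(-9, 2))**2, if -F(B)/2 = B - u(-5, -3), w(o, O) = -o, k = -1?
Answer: 40401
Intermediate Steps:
u(G, n) = -5 (u(G, n) = -1*5 = -5)
r = 100 (r = -25*(-4) = 100)
F(B) = -10 - 2*B (F(B) = -2*(B - 1*(-5)) = -2*(B + 5) = -2*(5 + B) = -10 - 2*B)
(F(r) + w(-9, 2))**2 = ((-10 - 2*100) - 1*(-9))**2 = ((-10 - 200) + 9)**2 = (-210 + 9)**2 = (-201)**2 = 40401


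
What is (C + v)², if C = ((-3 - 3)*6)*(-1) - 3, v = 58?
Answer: 8281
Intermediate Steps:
C = 33 (C = -6*6*(-1) - 3 = -36*(-1) - 3 = 36 - 3 = 33)
(C + v)² = (33 + 58)² = 91² = 8281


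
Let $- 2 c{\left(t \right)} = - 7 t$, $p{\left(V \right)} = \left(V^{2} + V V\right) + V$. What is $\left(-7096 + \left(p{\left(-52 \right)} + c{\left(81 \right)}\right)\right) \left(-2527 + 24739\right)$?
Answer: $-32351778$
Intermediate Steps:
$p{\left(V \right)} = V + 2 V^{2}$ ($p{\left(V \right)} = \left(V^{2} + V^{2}\right) + V = 2 V^{2} + V = V + 2 V^{2}$)
$c{\left(t \right)} = \frac{7 t}{2}$ ($c{\left(t \right)} = - \frac{\left(-7\right) t}{2} = \frac{7 t}{2}$)
$\left(-7096 + \left(p{\left(-52 \right)} + c{\left(81 \right)}\right)\right) \left(-2527 + 24739\right) = \left(-7096 - \left(- \frac{567}{2} + 52 \left(1 + 2 \left(-52\right)\right)\right)\right) \left(-2527 + 24739\right) = \left(-7096 - \left(- \frac{567}{2} + 52 \left(1 - 104\right)\right)\right) 22212 = \left(-7096 + \left(\left(-52\right) \left(-103\right) + \frac{567}{2}\right)\right) 22212 = \left(-7096 + \left(5356 + \frac{567}{2}\right)\right) 22212 = \left(-7096 + \frac{11279}{2}\right) 22212 = \left(- \frac{2913}{2}\right) 22212 = -32351778$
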